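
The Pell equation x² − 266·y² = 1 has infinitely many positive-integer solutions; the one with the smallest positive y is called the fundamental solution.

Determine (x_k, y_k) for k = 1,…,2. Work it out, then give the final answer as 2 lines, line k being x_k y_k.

√266 → a₀=16, period (3,4,3,32); ℓ=4 even so k=3
i=0: a=16 ⇒ p=16, q=1
…
i=2: a=4 ⇒ p=212, q=13
i=3: a=3 ⇒ p=685, q=42
fundamental: x₁=685, y₁=42  (since 469225 − 266·1764 = 1)
(685+42√266)^2 = 938449 + 57540√266

685 42
938449 57540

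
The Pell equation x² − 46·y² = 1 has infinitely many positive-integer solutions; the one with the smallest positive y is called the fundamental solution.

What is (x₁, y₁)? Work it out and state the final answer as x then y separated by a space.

√46 = [6; 1,3,1,1,2,6,2,1,1,3,1,12, …], period ℓ=12 (even) → k=11
a_0=6:  p_0=6·1+0=6,  q_0=6·0+1=1
…
a_2=3:  p_2=3·7+6=27,  q_2=3·1+1=4
…
a_4=1:  p_4=1·34+27=61,  q_4=1·5+4=9
a_5=2:  p_5=2·61+34=156,  q_5=2·9+5=23
a_6=6:  p_6=6·156+61=997,  q_6=6·23+9=147
…
a_9=1:  p_9=1·3147+2150=5297,  q_9=1·464+317=781
a_10=3:  p_10=3·5297+3147=19038,  q_10=3·781+464=2807
a_11=1:  p_11=1·19038+5297=24335,  q_11=1·2807+781=3588
fundamental: x₁=24335, y₁=3588  (since 592192225 − 46·12873744 = 1)

24335 3588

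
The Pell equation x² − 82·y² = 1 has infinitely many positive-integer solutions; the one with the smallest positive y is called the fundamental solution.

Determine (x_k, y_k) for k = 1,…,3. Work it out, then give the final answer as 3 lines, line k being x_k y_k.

√82 = [9; 18, …], period ℓ=1 (odd) → k=1
step 0: (9, 1)  from 9·(1,0) + (0,1)
step 1: (163, 18)  from 18·(9,1) + (1,0)
(x₁, y₁) = (163, 18);  163² − 82·18² = 1 ✓
k=2:  x_2 = 163·163+82·18·18 = 53137,  y_2 = 163·18+18·163 = 5868
k=3:  x_3 = 163·53137+82·18·5868 = 17322499,  y_3 = 163·5868+18·53137 = 1912950

163 18
53137 5868
17322499 1912950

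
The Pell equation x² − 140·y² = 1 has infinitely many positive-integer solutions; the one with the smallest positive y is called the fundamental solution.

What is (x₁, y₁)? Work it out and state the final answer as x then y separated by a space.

d=140: √d = [11; 1,4,1,22] (ℓ=4, even), read p_3/q_3
i=0: a=11 ⇒ p=11, q=1
…
i=2: a=4 ⇒ p=59, q=5
i=3: a=1 ⇒ p=71, q=6
fundamental: x₁=71, y₁=6  (since 5041 − 140·36 = 1)

71 6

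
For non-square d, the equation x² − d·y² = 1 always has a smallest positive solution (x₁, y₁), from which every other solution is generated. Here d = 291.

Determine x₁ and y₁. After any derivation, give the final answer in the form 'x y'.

d=291: √d = [17; 17,34] (ℓ=2, even), read p_1/q_1
i=0: a=17 ⇒ p=17, q=1
i=1: a=17 ⇒ p=290, q=17
fundamental: x₁=290, y₁=17  (since 84100 − 291·289 = 1)

290 17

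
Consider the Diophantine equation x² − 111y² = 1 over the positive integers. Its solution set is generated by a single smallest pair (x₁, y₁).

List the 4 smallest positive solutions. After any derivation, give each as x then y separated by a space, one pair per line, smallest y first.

295 28
174049 16520
102688615 9746772
60586108801 5750578960

d=111: √d = [10; 1,1,6,1,1,20] (ℓ=6, even), read p_5/q_5
step 0: (10, 1)  from 10·(1,0) + (0,1)
step 1: (11, 1)  from 1·(10,1) + (1,0)
step 2: (21, 2)  from 1·(11,1) + (10,1)
…
step 4: (158, 15)  from 1·(137,13) + (21,2)
step 5: (295, 28)  from 1·(158,15) + (137,13)
fundamental: x₁=295, y₁=28  (since 87025 − 111·784 = 1)
(x_2, y_2) = (295·295 + 111·28·28, 295·28 + 28·295) = (174049, 16520)
(x_3, y_3) = (295·174049 + 111·28·16520, 295·16520 + 28·174049) = (102688615, 9746772)
(x_4, y_4) = (295·102688615 + 111·28·9746772, 295·9746772 + 28·102688615) = (60586108801, 5750578960)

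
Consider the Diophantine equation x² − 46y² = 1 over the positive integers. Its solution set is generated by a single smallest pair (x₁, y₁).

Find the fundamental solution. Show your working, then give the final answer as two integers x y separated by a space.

√46 → a₀=6, period (1,3,1,1,2,6,2,1,1,3,1,12); ℓ=12 even so k=11
step 0: (6, 1)  from 6·(1,0) + (0,1)
step 1: (7, 1)  from 1·(6,1) + (1,0)
…
step 4: (61, 9)  from 1·(34,5) + (27,4)
…
step 6: (997, 147)  from 6·(156,23) + (61,9)
…
step 10: (19038, 2807)  from 3·(5297,781) + (3147,464)
step 11: (24335, 3588)  from 1·(19038,2807) + (5297,781)
(x₁, y₁) = (24335, 3588);  24335² − 46·3588² = 1 ✓

24335 3588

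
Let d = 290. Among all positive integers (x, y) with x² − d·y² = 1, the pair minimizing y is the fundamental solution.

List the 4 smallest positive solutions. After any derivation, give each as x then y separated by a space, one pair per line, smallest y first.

579 34
670481 39372
776416419 45592742
899089542721 52796355864

√290 → a₀=17, period (34); ℓ=1 odd so k=1
k=0  a_k=17  p_k/q_k = 17/1
k=1  a_k=34  p_k/q_k = 579/34
(x₁, y₁) = (579, 34);  579² − 290·34² = 1 ✓
(579+34√290)^2 = 670481 + 39372√290
(579+34√290)^3 = 776416419 + 45592742√290
(579+34√290)^4 = 899089542721 + 52796355864√290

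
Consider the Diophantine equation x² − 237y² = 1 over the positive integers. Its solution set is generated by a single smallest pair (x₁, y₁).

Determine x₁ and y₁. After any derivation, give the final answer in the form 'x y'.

228151 14820

[15; 2,1,1,7,10,7,1,1,2,30] for √237; ℓ=10 ⇒ convergent index 9
i=0: a=15 ⇒ p=15, q=1
…
i=4: a=7 ⇒ p=585, q=38
…
i=7: a=1 ⇒ p=48001, q=3118
i=8: a=1 ⇒ p=90075, q=5851
i=9: a=2 ⇒ p=228151, q=14820
(x₁, y₁) = (228151, 14820);  228151² − 237·14820² = 1 ✓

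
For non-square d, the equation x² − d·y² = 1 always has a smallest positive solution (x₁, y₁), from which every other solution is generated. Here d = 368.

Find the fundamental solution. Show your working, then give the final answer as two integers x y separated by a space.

1151 60

d=368: √d = [19; 5,2,5,38] (ℓ=4, even), read p_3/q_3
k=0  a_k=19  p_k/q_k = 19/1
…
k=2  a_k=2  p_k/q_k = 211/11
k=3  a_k=5  p_k/q_k = 1151/60
(x₁, y₁) = (1151, 60);  1151² − 368·60² = 1 ✓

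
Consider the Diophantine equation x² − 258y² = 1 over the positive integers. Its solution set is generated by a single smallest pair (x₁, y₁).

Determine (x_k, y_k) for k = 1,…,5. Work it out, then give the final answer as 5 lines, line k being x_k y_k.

257 16
132097 8224
67897601 4227120
34899234817 2172731456
17938138798337 1116779741264

√258 = [16; 16,32, …], period ℓ=2 (even) → k=1
k=0  a_k=16  p_k/q_k = 16/1
k=1  a_k=16  p_k/q_k = 257/16
(x₁, y₁) = (257, 16);  257² − 258·16² = 1 ✓
k=2:  x_2 = 257·257+258·16·16 = 132097,  y_2 = 257·16+16·257 = 8224
k=3:  x_3 = 257·132097+258·16·8224 = 67897601,  y_3 = 257·8224+16·132097 = 4227120
k=4:  x_4 = 257·67897601+258·16·4227120 = 34899234817,  y_4 = 257·4227120+16·67897601 = 2172731456
k=5:  x_5 = 257·34899234817+258·16·2172731456 = 17938138798337,  y_5 = 257·2172731456+16·34899234817 = 1116779741264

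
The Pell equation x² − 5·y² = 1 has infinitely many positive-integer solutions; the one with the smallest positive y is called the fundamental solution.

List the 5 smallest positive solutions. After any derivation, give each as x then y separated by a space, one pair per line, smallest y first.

9 4
161 72
2889 1292
51841 23184
930249 416020

√5 = [2; 4, …], period ℓ=1 (odd) → k=1
i=0: a=2 ⇒ p=2, q=1
i=1: a=4 ⇒ p=9, q=4
→ (9, 4).  Check: 9²=81, 5·4²=80, difference 1.
n=2: (9,4)∘(9,4) = (9·9+5·4·4, 9·4+4·9) = (161,72)
n=3: (161,72)∘(9,4) = (9·161+5·4·72, 9·72+4·161) = (2889,1292)
n=4: (2889,1292)∘(9,4) = (9·2889+5·4·1292, 9·1292+4·2889) = (51841,23184)
n=5: (51841,23184)∘(9,4) = (9·51841+5·4·23184, 9·23184+4·51841) = (930249,416020)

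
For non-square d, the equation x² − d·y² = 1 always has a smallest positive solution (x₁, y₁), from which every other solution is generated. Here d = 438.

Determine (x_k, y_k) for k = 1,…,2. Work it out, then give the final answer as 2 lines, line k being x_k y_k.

√438 = [20; 1,12,1,40, …], period ℓ=4 (even) → k=3
k=0  a_k=20  p_k/q_k = 20/1
k=1  a_k=1  p_k/q_k = 21/1
k=2  a_k=12  p_k/q_k = 272/13
k=3  a_k=1  p_k/q_k = 293/14
fundamental: x₁=293, y₁=14  (since 85849 − 438·196 = 1)
(x_2, y_2) = (293·293 + 438·14·14, 293·14 + 14·293) = (171697, 8204)

293 14
171697 8204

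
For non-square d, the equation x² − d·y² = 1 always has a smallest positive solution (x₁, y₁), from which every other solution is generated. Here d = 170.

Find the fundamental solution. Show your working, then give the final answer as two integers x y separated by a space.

339 26

√170 → a₀=13, period (26); ℓ=1 odd so k=1
step 0: (13, 1)  from 13·(1,0) + (0,1)
step 1: (339, 26)  from 26·(13,1) + (1,0)
(x₁, y₁) = (339, 26);  339² − 170·26² = 1 ✓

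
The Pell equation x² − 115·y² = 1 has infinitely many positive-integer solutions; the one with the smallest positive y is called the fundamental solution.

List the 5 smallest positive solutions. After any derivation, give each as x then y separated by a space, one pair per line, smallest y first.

d=115: √d = [10; 1,2,1,1,1,1,1,2,1,20] (ℓ=10, even), read p_9/q_9
a_0=10:  p_0=10·1+0=10,  q_0=10·0+1=1
…
a_4=1:  p_4=1·43+32=75,  q_4=1·4+3=7
…
a_7=1:  p_7=1·193+118=311,  q_7=1·18+11=29
a_8=2:  p_8=2·311+193=815,  q_8=2·29+18=76
a_9=1:  p_9=1·815+311=1126,  q_9=1·76+29=105
fundamental: x₁=1126, y₁=105  (since 1267876 − 115·11025 = 1)
(1126+105√115)^2 = 2535751 + 236460√115
(1126+105√115)^3 = 5710510126 + 532507815√115
(1126+105√115)^4 = 12860066268001 + 1199207362920√115
(1126+105√115)^5 = 28960863525028126 + 2700614448788025√115

1126 105
2535751 236460
5710510126 532507815
12860066268001 1199207362920
28960863525028126 2700614448788025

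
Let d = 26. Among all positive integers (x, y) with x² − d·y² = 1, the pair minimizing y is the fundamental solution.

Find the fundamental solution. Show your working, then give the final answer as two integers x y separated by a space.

√26 → a₀=5, period (10); ℓ=1 odd so k=1
k=0  a_k=5  p_k/q_k = 5/1
k=1  a_k=10  p_k/q_k = 51/10
→ (51, 10).  Check: 51²=2601, 26·10²=2600, difference 1.

51 10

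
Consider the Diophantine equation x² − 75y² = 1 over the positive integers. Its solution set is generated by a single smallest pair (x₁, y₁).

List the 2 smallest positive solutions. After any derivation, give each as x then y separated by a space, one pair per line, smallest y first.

[8; 1,1,1,16] for √75; ℓ=4 ⇒ convergent index 3
a_0=8:  p_0=8·1+0=8,  q_0=8·0+1=1
…
a_2=1:  p_2=1·9+8=17,  q_2=1·1+1=2
a_3=1:  p_3=1·17+9=26,  q_3=1·2+1=3
fundamental: x₁=26, y₁=3  (since 676 − 75·9 = 1)
n=2: (26,3)∘(26,3) = (26·26+75·3·3, 26·3+3·26) = (1351,156)

26 3
1351 156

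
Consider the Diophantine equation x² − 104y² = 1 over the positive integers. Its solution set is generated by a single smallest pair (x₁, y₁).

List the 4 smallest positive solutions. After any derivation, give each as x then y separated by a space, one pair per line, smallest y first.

√104 → a₀=10, period (5,20); ℓ=2 even so k=1
i=0: a=10 ⇒ p=10, q=1
i=1: a=5 ⇒ p=51, q=5
(x₁, y₁) = (51, 5);  51² − 104·5² = 1 ✓
(x_2, y_2) = (51·51 + 104·5·5, 51·5 + 5·51) = (5201, 510)
(x_3, y_3) = (51·5201 + 104·5·510, 51·510 + 5·5201) = (530451, 52015)
(x_4, y_4) = (51·530451 + 104·5·52015, 51·52015 + 5·530451) = (54100801, 5305020)

51 5
5201 510
530451 52015
54100801 5305020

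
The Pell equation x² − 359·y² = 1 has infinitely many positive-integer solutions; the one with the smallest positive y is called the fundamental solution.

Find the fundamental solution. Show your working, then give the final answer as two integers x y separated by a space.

360 19

√359 → a₀=18, period (1,17,1,36); ℓ=4 even so k=3
a_0=18:  p_0=18·1+0=18,  q_0=18·0+1=1
…
a_2=17:  p_2=17·19+18=341,  q_2=17·1+1=18
a_3=1:  p_3=1·341+19=360,  q_3=1·18+1=19
→ (360, 19).  Check: 360²=129600, 359·19²=129599, difference 1.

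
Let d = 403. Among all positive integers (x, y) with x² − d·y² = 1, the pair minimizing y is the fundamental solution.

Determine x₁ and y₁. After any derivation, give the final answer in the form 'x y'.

669878 33369

d=403: √d = [20; 13,2,1,3,1,3,1,2,13,40] (ℓ=10, even), read p_9/q_9
i=0: a=20 ⇒ p=20, q=1
…
i=3: a=1 ⇒ p=803, q=40
…
i=5: a=1 ⇒ p=3754, q=187
…
i=8: a=2 ⇒ p=50147, q=2498
i=9: a=13 ⇒ p=669878, q=33369
(x₁, y₁) = (669878, 33369);  669878² − 403·33369² = 1 ✓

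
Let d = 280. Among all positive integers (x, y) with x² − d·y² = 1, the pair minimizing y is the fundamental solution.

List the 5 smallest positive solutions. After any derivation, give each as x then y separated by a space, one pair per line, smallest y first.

√280 → a₀=16, period (1,2,1,2,1,32); ℓ=6 even so k=5
a_0=16:  p_0=16·1+0=16,  q_0=16·0+1=1
…
a_4=2:  p_4=2·67+50=184,  q_4=2·4+3=11
a_5=1:  p_5=1·184+67=251,  q_5=1·11+4=15
→ (251, 15).  Check: 251²=63001, 280·15²=63000, difference 1.
(251+15√280)^2 = 126001 + 7530√280
(251+15√280)^3 = 63252251 + 3780045√280
(251+15√280)^4 = 31752504001 + 1897575060√280
(251+15√280)^5 = 15939693756251 + 952578900075√280

251 15
126001 7530
63252251 3780045
31752504001 1897575060
15939693756251 952578900075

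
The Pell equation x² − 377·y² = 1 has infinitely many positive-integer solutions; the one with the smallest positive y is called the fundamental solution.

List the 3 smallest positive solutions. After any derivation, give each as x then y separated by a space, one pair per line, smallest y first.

√377 → a₀=19, period (2,2,2,38); ℓ=4 even so k=3
k=0  a_k=19  p_k/q_k = 19/1
k=1  a_k=2  p_k/q_k = 39/2
k=2  a_k=2  p_k/q_k = 97/5
k=3  a_k=2  p_k/q_k = 233/12
→ (233, 12).  Check: 233²=54289, 377·12²=54288, difference 1.
(233+12√377)^2 = 108577 + 5592√377
(233+12√377)^3 = 50596649 + 2605860√377

233 12
108577 5592
50596649 2605860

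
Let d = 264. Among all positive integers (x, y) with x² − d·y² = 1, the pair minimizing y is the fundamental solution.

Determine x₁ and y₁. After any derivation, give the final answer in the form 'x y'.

√264 → a₀=16, period (4,32); ℓ=2 even so k=1
a_0=16:  p_0=16·1+0=16,  q_0=16·0+1=1
a_1=4:  p_1=4·16+1=65,  q_1=4·1+0=4
→ (65, 4).  Check: 65²=4225, 264·4²=4224, difference 1.

65 4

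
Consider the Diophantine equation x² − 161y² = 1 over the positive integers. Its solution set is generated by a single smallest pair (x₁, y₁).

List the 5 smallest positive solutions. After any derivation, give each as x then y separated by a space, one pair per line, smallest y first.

11775 928
277301249 21854400
6530444402175 514671119072
153791965393920001 12120504832291200
3621800778496371621375 285437888285786640928

[12; 1,2,4,1,2,1,4,2,1,24] for √161; ℓ=10 ⇒ convergent index 9
i=0: a=12 ⇒ p=12, q=1
…
i=3: a=4 ⇒ p=165, q=13
i=4: a=1 ⇒ p=203, q=16
…
i=8: a=2 ⇒ p=8108, q=639
i=9: a=1 ⇒ p=11775, q=928
→ (11775, 928).  Check: 11775²=138650625, 161·928²=138650624, difference 1.
(11775+928√161)^2 = 277301249 + 21854400√161
(11775+928√161)^3 = 6530444402175 + 514671119072√161
(11775+928√161)^4 = 153791965393920001 + 12120504832291200√161
(11775+928√161)^5 = 3621800778496371621375 + 285437888285786640928√161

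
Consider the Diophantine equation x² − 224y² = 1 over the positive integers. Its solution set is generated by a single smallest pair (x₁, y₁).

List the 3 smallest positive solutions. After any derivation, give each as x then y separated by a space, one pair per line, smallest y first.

√224 → a₀=14, period (1,28); ℓ=2 even so k=1
i=0: a=14 ⇒ p=14, q=1
i=1: a=1 ⇒ p=15, q=1
fundamental: x₁=15, y₁=1  (since 225 − 224·1 = 1)
k=2:  x_2 = 15·15+224·1·1 = 449,  y_2 = 15·1+1·15 = 30
k=3:  x_3 = 15·449+224·1·30 = 13455,  y_3 = 15·30+1·449 = 899

15 1
449 30
13455 899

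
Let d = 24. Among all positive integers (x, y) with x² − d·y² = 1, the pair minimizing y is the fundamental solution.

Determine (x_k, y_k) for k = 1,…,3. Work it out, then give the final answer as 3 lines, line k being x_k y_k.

√24 = [4; 1,8, …], period ℓ=2 (even) → k=1
k=0  a_k=4  p_k/q_k = 4/1
k=1  a_k=1  p_k/q_k = 5/1
(x₁, y₁) = (5, 1);  5² − 24·1² = 1 ✓
n=2: (5,1)∘(5,1) = (5·5+24·1·1, 5·1+1·5) = (49,10)
n=3: (49,10)∘(5,1) = (5·49+24·1·10, 5·10+1·49) = (485,99)

5 1
49 10
485 99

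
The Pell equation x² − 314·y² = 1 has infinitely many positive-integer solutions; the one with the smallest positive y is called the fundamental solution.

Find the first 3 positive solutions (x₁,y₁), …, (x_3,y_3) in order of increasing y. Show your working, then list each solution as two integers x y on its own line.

392499 22150
308110930001 17387705700
241866463828532499 13649314199066450

[17; 1,2,1,1,2,1,34] for √314; ℓ=7 ⇒ convergent index 13
k=0  a_k=17  p_k/q_k = 17/1
…
k=2  a_k=2  p_k/q_k = 53/3
…
k=4  a_k=1  p_k/q_k = 124/7
k=5  a_k=2  p_k/q_k = 319/18
k=6  a_k=1  p_k/q_k = 443/25
…
k=8  a_k=1  p_k/q_k = 15824/893
…
k=10  a_k=1  p_k/q_k = 62853/3547
…
k=12  a_k=2  p_k/q_k = 282617/15949
k=13  a_k=1  p_k/q_k = 392499/22150
→ (392499, 22150).  Check: 392499²=154055465001, 314·22150²=154055465000, difference 1.
(392499+22150√314)^2 = 308110930001 + 17387705700√314
(392499+22150√314)^3 = 241866463828532499 + 13649314199066450√314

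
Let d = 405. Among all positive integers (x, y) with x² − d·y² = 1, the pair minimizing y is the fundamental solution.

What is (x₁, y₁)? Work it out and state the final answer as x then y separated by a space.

161 8

√405 = [20; 8,40, …], period ℓ=2 (even) → k=1
step 0: (20, 1)  from 20·(1,0) + (0,1)
step 1: (161, 8)  from 8·(20,1) + (1,0)
fundamental: x₁=161, y₁=8  (since 25921 − 405·64 = 1)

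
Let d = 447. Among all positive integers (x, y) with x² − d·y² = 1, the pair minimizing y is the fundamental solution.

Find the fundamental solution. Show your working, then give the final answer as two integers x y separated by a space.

148 7

√447 → a₀=21, period (7,42); ℓ=2 even so k=1
k=0  a_k=21  p_k/q_k = 21/1
k=1  a_k=7  p_k/q_k = 148/7
→ (148, 7).  Check: 148²=21904, 447·7²=21903, difference 1.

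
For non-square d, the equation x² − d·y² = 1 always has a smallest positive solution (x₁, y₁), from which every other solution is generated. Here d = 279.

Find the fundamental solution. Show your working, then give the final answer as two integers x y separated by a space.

1520 91

[16; 1,2,2,1,2,2,1,32] for √279; ℓ=8 ⇒ convergent index 7
k=0  a_k=16  p_k/q_k = 16/1
k=1  a_k=1  p_k/q_k = 17/1
k=2  a_k=2  p_k/q_k = 50/3
…
k=4  a_k=1  p_k/q_k = 167/10
k=5  a_k=2  p_k/q_k = 451/27
k=6  a_k=2  p_k/q_k = 1069/64
k=7  a_k=1  p_k/q_k = 1520/91
(x₁, y₁) = (1520, 91);  1520² − 279·91² = 1 ✓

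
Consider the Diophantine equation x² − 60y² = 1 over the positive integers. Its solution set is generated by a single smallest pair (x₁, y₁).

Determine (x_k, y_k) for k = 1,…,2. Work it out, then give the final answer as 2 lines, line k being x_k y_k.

√60 = [7; 1,2,1,14, …], period ℓ=4 (even) → k=3
i=0: a=7 ⇒ p=7, q=1
…
i=2: a=2 ⇒ p=23, q=3
i=3: a=1 ⇒ p=31, q=4
fundamental: x₁=31, y₁=4  (since 961 − 60·16 = 1)
(x_2, y_2) = (31·31 + 60·4·4, 31·4 + 4·31) = (1921, 248)

31 4
1921 248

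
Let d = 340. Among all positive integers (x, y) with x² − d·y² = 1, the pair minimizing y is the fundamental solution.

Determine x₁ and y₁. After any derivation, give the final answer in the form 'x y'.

285769 15498

d=340: √d = [18; 2,3,1,1,1,…,3,2,36] (ℓ=14, even), read p_13/q_13
k=0  a_k=18  p_k/q_k = 18/1
…
k=2  a_k=3  p_k/q_k = 129/7
k=3  a_k=1  p_k/q_k = 166/9
k=4  a_k=1  p_k/q_k = 295/16
k=5  a_k=1  p_k/q_k = 461/25
k=6  a_k=1  p_k/q_k = 756/41
k=7  a_k=8  p_k/q_k = 6509/353
k=8  a_k=1  p_k/q_k = 7265/394
k=9  a_k=1  p_k/q_k = 13774/747
k=10  a_k=1  p_k/q_k = 21039/1141
k=11  a_k=1  p_k/q_k = 34813/1888
k=12  a_k=3  p_k/q_k = 125478/6805
k=13  a_k=2  p_k/q_k = 285769/15498
fundamental: x₁=285769, y₁=15498  (since 81663921361 − 340·240188004 = 1)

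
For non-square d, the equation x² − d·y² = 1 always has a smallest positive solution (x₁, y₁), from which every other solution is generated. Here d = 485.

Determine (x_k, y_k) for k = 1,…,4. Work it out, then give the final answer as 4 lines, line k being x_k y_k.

969 44
1877921 85272
3639409929 165257092
7053174564481 320268159024

d=485: √d = [22; 44] (ℓ=1, odd), read p_1/q_1
a_0=22:  p_0=22·1+0=22,  q_0=22·0+1=1
a_1=44:  p_1=44·22+1=969,  q_1=44·1+0=44
fundamental: x₁=969, y₁=44  (since 938961 − 485·1936 = 1)
k=2:  x_2 = 969·969+485·44·44 = 1877921,  y_2 = 969·44+44·969 = 85272
k=3:  x_3 = 969·1877921+485·44·85272 = 3639409929,  y_3 = 969·85272+44·1877921 = 165257092
k=4:  x_4 = 969·3639409929+485·44·165257092 = 7053174564481,  y_4 = 969·165257092+44·3639409929 = 320268159024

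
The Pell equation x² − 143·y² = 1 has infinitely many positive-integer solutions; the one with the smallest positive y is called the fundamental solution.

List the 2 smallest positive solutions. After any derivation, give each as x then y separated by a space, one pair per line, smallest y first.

12 1
287 24

√143 = [11; 1,22, …], period ℓ=2 (even) → k=1
i=0: a=11 ⇒ p=11, q=1
i=1: a=1 ⇒ p=12, q=1
(x₁, y₁) = (12, 1);  12² − 143·1² = 1 ✓
(12+1√143)^2 = 287 + 24√143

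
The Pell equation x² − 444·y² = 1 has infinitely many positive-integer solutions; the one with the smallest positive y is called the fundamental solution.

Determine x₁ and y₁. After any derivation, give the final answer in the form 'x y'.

[21; 14,42] for √444; ℓ=2 ⇒ convergent index 1
k=0  a_k=21  p_k/q_k = 21/1
k=1  a_k=14  p_k/q_k = 295/14
(x₁, y₁) = (295, 14);  295² − 444·14² = 1 ✓

295 14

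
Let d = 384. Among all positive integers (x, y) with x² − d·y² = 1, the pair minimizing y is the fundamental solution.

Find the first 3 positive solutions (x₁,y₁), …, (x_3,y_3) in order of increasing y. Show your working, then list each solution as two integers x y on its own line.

4801 245
46099201 2352490
442644523201 22588608735

[19; 1,1,2,9,2,1,1,38] for √384; ℓ=8 ⇒ convergent index 7
a_0=19:  p_0=19·1+0=19,  q_0=19·0+1=1
…
a_2=1:  p_2=1·20+19=39,  q_2=1·1+1=2
…
a_5=2:  p_5=2·921+98=1940,  q_5=2·47+5=99
a_6=1:  p_6=1·1940+921=2861,  q_6=1·99+47=146
a_7=1:  p_7=1·2861+1940=4801,  q_7=1·146+99=245
fundamental: x₁=4801, y₁=245  (since 23049601 − 384·60025 = 1)
(4801+245√384)^2 = 46099201 + 2352490√384
(4801+245√384)^3 = 442644523201 + 22588608735√384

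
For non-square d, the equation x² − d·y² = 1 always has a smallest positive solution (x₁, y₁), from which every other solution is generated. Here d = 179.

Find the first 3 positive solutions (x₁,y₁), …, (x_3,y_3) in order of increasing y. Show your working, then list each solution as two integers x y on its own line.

4190210 313191
35115719688199 2624672120220
294284479589372473370 21995854729733779209

√179 = [13; 2,1,1,1,3,…,1,2,26, …], period ℓ=14 (even) → k=13
i=0: a=13 ⇒ p=13, q=1
i=1: a=2 ⇒ p=27, q=2
…
i=4: a=1 ⇒ p=107, q=8
…
i=6: a=5 ⇒ p=2047, q=153
…
i=12: a=1 ⇒ p=1588459, q=118727
i=13: a=2 ⇒ p=4190210, q=313191
(x₁, y₁) = (4190210, 313191);  4190210² − 179·313191² = 1 ✓
(x_2, y_2) = (4190210·4190210 + 179·313191·313191, 4190210·313191 + 313191·4190210) = (35115719688199, 2624672120220)
(x_3, y_3) = (4190210·35115719688199 + 179·313191·2624672120220, 4190210·2624672120220 + 313191·35115719688199) = (294284479589372473370, 21995854729733779209)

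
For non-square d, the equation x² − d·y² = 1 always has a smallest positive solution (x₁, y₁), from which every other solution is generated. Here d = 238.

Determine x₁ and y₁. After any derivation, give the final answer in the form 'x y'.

11663 756

√238 → a₀=15, period (2,2,1,14,1,2,2,30); ℓ=8 even so k=7
step 0: (15, 1)  from 15·(1,0) + (0,1)
step 1: (31, 2)  from 2·(15,1) + (1,0)
step 2: (77, 5)  from 2·(31,2) + (15,1)
step 3: (108, 7)  from 1·(77,5) + (31,2)
step 4: (1589, 103)  from 14·(108,7) + (77,5)
step 5: (1697, 110)  from 1·(1589,103) + (108,7)
step 6: (4983, 323)  from 2·(1697,110) + (1589,103)
step 7: (11663, 756)  from 2·(4983,323) + (1697,110)
→ (11663, 756).  Check: 11663²=136025569, 238·756²=136025568, difference 1.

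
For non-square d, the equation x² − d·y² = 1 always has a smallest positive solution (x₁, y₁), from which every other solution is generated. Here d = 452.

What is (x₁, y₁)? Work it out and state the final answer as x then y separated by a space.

√452 → a₀=21, period (3,1,5,3,10,3,5,1,3,42); ℓ=10 even so k=9
step 0: (21, 1)  from 21·(1,0) + (0,1)
step 1: (64, 3)  from 3·(21,1) + (1,0)
…
step 6: (49579, 2332)  from 3·(16009,753) + (1552,73)
…
step 8: (313483, 14745)  from 1·(263904,12413) + (49579,2332)
step 9: (1204353, 56648)  from 3·(313483,14745) + (263904,12413)
fundamental: x₁=1204353, y₁=56648  (since 1450466148609 − 452·3208995904 = 1)

1204353 56648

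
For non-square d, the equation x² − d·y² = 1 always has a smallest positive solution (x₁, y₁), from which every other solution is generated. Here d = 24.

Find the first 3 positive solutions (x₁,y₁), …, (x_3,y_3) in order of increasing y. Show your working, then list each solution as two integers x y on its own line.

5 1
49 10
485 99

√24 = [4; 1,8, …], period ℓ=2 (even) → k=1
i=0: a=4 ⇒ p=4, q=1
i=1: a=1 ⇒ p=5, q=1
(x₁, y₁) = (5, 1);  5² − 24·1² = 1 ✓
k=2:  x_2 = 5·5+24·1·1 = 49,  y_2 = 5·1+1·5 = 10
k=3:  x_3 = 5·49+24·1·10 = 485,  y_3 = 5·10+1·49 = 99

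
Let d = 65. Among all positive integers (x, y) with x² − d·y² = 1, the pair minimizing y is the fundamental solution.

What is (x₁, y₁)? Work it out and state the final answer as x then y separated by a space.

129 16

√65 = [8; 16, …], period ℓ=1 (odd) → k=1
i=0: a=8 ⇒ p=8, q=1
i=1: a=16 ⇒ p=129, q=16
(x₁, y₁) = (129, 16);  129² − 65·16² = 1 ✓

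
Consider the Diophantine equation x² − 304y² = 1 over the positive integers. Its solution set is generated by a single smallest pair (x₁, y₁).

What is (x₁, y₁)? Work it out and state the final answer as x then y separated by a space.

57799 3315

√304 = [17; 2,3,2,1,1,1,1,1,2,3,2,34, …], period ℓ=12 (even) → k=11
a_0=17:  p_0=17·1+0=17,  q_0=17·0+1=1
a_1=2:  p_1=2·17+1=35,  q_1=2·1+0=2
…
a_3=2:  p_3=2·122+35=279,  q_3=2·7+2=16
…
a_5=1:  p_5=1·401+279=680,  q_5=1·23+16=39
a_6=1:  p_6=1·680+401=1081,  q_6=1·39+23=62
…
a_10=3:  p_10=3·7445+2842=25177,  q_10=3·427+163=1444
a_11=2:  p_11=2·25177+7445=57799,  q_11=2·1444+427=3315
fundamental: x₁=57799, y₁=3315  (since 3340724401 − 304·10989225 = 1)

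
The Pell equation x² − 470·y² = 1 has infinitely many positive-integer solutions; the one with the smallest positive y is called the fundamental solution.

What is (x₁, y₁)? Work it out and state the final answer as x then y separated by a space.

1691 78

d=470: √d = [21; 1,2,8,2,1,42] (ℓ=6, even), read p_5/q_5
i=0: a=21 ⇒ p=21, q=1
…
i=2: a=2 ⇒ p=65, q=3
…
i=4: a=2 ⇒ p=1149, q=53
i=5: a=1 ⇒ p=1691, q=78
fundamental: x₁=1691, y₁=78  (since 2859481 − 470·6084 = 1)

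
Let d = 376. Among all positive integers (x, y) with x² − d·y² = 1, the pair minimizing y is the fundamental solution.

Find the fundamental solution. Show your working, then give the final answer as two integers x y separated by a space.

√376 → a₀=19, period (2,1,1,3,1,…,1,2,38); ℓ=16 even so k=15
i=0: a=19 ⇒ p=19, q=1
…
i=2: a=1 ⇒ p=58, q=3
…
i=4: a=3 ⇒ p=349, q=18
i=5: a=1 ⇒ p=446, q=23
i=6: a=2 ⇒ p=1241, q=64
i=7: a=2 ⇒ p=2928, q=151
…
i=11: a=1 ⇒ p=99455, q=5129
i=12: a=3 ⇒ p=368986, q=19029
…
i=14: a=1 ⇒ p=837427, q=43187
i=15: a=2 ⇒ p=2143295, q=110532
fundamental: x₁=2143295, y₁=110532  (since 4593713457025 − 376·12217323024 = 1)

2143295 110532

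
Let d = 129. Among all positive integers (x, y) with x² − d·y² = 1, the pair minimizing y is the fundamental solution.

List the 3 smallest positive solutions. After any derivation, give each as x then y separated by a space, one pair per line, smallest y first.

16855 1484
568182049 50025640
19153416854935 1686364322916

[11; 2,1,3,1,6,1,3,1,2,22] for √129; ℓ=10 ⇒ convergent index 9
k=0  a_k=11  p_k/q_k = 11/1
k=1  a_k=2  p_k/q_k = 23/2
…
k=6  a_k=1  p_k/q_k = 1238/109
…
k=8  a_k=1  p_k/q_k = 6031/531
k=9  a_k=2  p_k/q_k = 16855/1484
(x₁, y₁) = (16855, 1484);  16855² − 129·1484² = 1 ✓
(x_2, y_2) = (16855·16855 + 129·1484·1484, 16855·1484 + 1484·16855) = (568182049, 50025640)
(x_3, y_3) = (16855·568182049 + 129·1484·50025640, 16855·50025640 + 1484·568182049) = (19153416854935, 1686364322916)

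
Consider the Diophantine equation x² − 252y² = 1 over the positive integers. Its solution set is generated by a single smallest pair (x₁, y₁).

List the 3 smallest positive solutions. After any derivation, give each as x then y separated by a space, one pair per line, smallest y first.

127 8
32257 2032
8193151 516120

√252 = [15; 1,6,1,30, …], period ℓ=4 (even) → k=3
i=0: a=15 ⇒ p=15, q=1
…
i=2: a=6 ⇒ p=111, q=7
i=3: a=1 ⇒ p=127, q=8
fundamental: x₁=127, y₁=8  (since 16129 − 252·64 = 1)
(x_2, y_2) = (127·127 + 252·8·8, 127·8 + 8·127) = (32257, 2032)
(x_3, y_3) = (127·32257 + 252·8·2032, 127·2032 + 8·32257) = (8193151, 516120)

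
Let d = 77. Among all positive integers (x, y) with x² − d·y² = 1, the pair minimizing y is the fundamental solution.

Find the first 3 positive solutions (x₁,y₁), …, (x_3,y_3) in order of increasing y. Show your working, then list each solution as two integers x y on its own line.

[8; 1,3,2,3,1,16] for √77; ℓ=6 ⇒ convergent index 5
a_0=8:  p_0=8·1+0=8,  q_0=8·0+1=1
…
a_3=2:  p_3=2·35+9=79,  q_3=2·4+1=9
a_4=3:  p_4=3·79+35=272,  q_4=3·9+4=31
a_5=1:  p_5=1·272+79=351,  q_5=1·31+9=40
fundamental: x₁=351, y₁=40  (since 123201 − 77·1600 = 1)
n=2: (351,40)∘(351,40) = (351·351+77·40·40, 351·40+40·351) = (246401,28080)
n=3: (246401,28080)∘(351,40) = (351·246401+77·40·28080, 351·28080+40·246401) = (172973151,19712120)

351 40
246401 28080
172973151 19712120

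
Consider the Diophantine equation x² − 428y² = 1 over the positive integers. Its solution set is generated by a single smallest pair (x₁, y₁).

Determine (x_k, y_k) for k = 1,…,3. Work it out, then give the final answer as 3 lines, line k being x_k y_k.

√428 = [20; 1,2,4,1,5,10,5,1,4,2,1,40, …], period ℓ=12 (even) → k=11
k=0  a_k=20  p_k/q_k = 20/1
k=1  a_k=1  p_k/q_k = 21/1
…
k=3  a_k=4  p_k/q_k = 269/13
k=4  a_k=1  p_k/q_k = 331/16
k=5  a_k=5  p_k/q_k = 1924/93
k=6  a_k=10  p_k/q_k = 19571/946
k=7  a_k=5  p_k/q_k = 99779/4823
…
k=9  a_k=4  p_k/q_k = 577179/27899
k=10  a_k=2  p_k/q_k = 1273708/61567
k=11  a_k=1  p_k/q_k = 1850887/89466
fundamental: x₁=1850887, y₁=89466  (since 3425782686769 − 428·8004165156 = 1)
(x_2, y_2) = (1850887·1850887 + 428·89466·89466, 1850887·89466 + 89466·1850887) = (6851565373537, 331182912684)
(x_3, y_3) = (1850887·6851565373537 + 428·89466·331182912684, 1850887·331182912684 + 89466·6851565373537) = (25362946559057703751, 1225964295417811950)

1850887 89466
6851565373537 331182912684
25362946559057703751 1225964295417811950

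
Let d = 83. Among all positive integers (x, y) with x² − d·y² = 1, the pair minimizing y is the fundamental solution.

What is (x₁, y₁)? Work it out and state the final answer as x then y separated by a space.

82 9

d=83: √d = [9; 9,18] (ℓ=2, even), read p_1/q_1
a_0=9:  p_0=9·1+0=9,  q_0=9·0+1=1
a_1=9:  p_1=9·9+1=82,  q_1=9·1+0=9
(x₁, y₁) = (82, 9);  82² − 83·9² = 1 ✓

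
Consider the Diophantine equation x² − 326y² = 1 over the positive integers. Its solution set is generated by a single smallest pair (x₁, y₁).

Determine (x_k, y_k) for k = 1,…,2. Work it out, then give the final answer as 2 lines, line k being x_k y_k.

325 18
211249 11700

d=326: √d = [18; 18,36] (ℓ=2, even), read p_1/q_1
step 0: (18, 1)  from 18·(1,0) + (0,1)
step 1: (325, 18)  from 18·(18,1) + (1,0)
→ (325, 18).  Check: 325²=105625, 326·18²=105624, difference 1.
n=2: (325,18)∘(325,18) = (325·325+326·18·18, 325·18+18·325) = (211249,11700)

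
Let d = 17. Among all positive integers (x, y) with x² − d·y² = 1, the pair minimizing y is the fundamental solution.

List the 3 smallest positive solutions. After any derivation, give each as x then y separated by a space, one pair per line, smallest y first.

√17 = [4; 8, …], period ℓ=1 (odd) → k=1
step 0: (4, 1)  from 4·(1,0) + (0,1)
step 1: (33, 8)  from 8·(4,1) + (1,0)
→ (33, 8).  Check: 33²=1089, 17·8²=1088, difference 1.
(33+8√17)^2 = 2177 + 528√17
(33+8√17)^3 = 143649 + 34840√17

33 8
2177 528
143649 34840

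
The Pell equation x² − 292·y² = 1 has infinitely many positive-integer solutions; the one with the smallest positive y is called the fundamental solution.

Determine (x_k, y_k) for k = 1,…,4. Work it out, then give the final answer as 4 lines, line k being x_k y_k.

2281249 133500
10408194000001 609093483000
47487364308614281249 2778987798000400500
216661004683313632776000001 12679126270400622186966000

[17; 11,2,1,3,8,3,1,2,11,34] for √292; ℓ=10 ⇒ convergent index 9
step 0: (17, 1)  from 17·(1,0) + (0,1)
…
step 2: (393, 23)  from 2·(188,11) + (17,1)
step 3: (581, 34)  from 1·(393,23) + (188,11)
step 4: (2136, 125)  from 3·(581,34) + (393,23)
step 5: (17669, 1034)  from 8·(2136,125) + (581,34)
…
step 7: (72812, 4261)  from 1·(55143,3227) + (17669,1034)
step 8: (200767, 11749)  from 2·(72812,4261) + (55143,3227)
step 9: (2281249, 133500)  from 11·(200767,11749) + (72812,4261)
→ (2281249, 133500).  Check: 2281249²=5204097000001, 292·133500²=5204097000000, difference 1.
(x_2, y_2) = (2281249·2281249 + 292·133500·133500, 2281249·133500 + 133500·2281249) = (10408194000001, 609093483000)
(x_3, y_3) = (2281249·10408194000001 + 292·133500·609093483000, 2281249·609093483000 + 133500·10408194000001) = (47487364308614281249, 2778987798000400500)
(x_4, y_4) = (2281249·47487364308614281249 + 292·133500·2778987798000400500, 2281249·2778987798000400500 + 133500·47487364308614281249) = (216661004683313632776000001, 12679126270400622186966000)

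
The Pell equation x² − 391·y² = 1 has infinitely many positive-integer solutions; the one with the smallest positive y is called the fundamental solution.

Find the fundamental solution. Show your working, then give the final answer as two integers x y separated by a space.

7338680 371133

d=391: √d = [19; 1,3,2,2,1,…,3,1,38] (ℓ=16, even), read p_15/q_15
i=0: a=19 ⇒ p=19, q=1
…
i=2: a=3 ⇒ p=79, q=4
i=3: a=2 ⇒ p=178, q=9
i=4: a=2 ⇒ p=435, q=22
i=5: a=1 ⇒ p=613, q=31
i=6: a=1 ⇒ p=1048, q=53
i=7: a=2 ⇒ p=2709, q=137
i=8: a=19 ⇒ p=52519, q=2656
i=9: a=2 ⇒ p=107747, q=5449
i=10: a=1 ⇒ p=160266, q=8105
i=11: a=1 ⇒ p=268013, q=13554
i=12: a=2 ⇒ p=696292, q=35213
i=13: a=2 ⇒ p=1660597, q=83980
i=14: a=3 ⇒ p=5678083, q=287153
i=15: a=1 ⇒ p=7338680, q=371133
fundamental: x₁=7338680, y₁=371133  (since 53856224142400 − 391·137739703689 = 1)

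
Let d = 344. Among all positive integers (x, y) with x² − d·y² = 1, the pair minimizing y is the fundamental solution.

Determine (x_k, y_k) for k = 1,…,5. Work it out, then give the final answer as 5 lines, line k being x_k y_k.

10405 561
216528049 11674410
4505948689285 242944471539
93768792007492801 5055674441052180
1951328557169976499525 105208584875351394261

[18; 1,1,4,1,3,1,4,1,1,36] for √344; ℓ=10 ⇒ convergent index 9
a_0=18:  p_0=18·1+0=18,  q_0=18·0+1=1
a_1=1:  p_1=1·18+1=19,  q_1=1·1+0=1
…
a_3=4:  p_3=4·37+19=167,  q_3=4·2+1=9
a_4=1:  p_4=1·167+37=204,  q_4=1·9+2=11
…
a_6=1:  p_6=1·779+204=983,  q_6=1·42+11=53
…
a_8=1:  p_8=1·4711+983=5694,  q_8=1·254+53=307
a_9=1:  p_9=1·5694+4711=10405,  q_9=1·307+254=561
→ (10405, 561).  Check: 10405²=108264025, 344·561²=108264024, difference 1.
k=2:  x_2 = 10405·10405+344·561·561 = 216528049,  y_2 = 10405·561+561·10405 = 11674410
k=3:  x_3 = 10405·216528049+344·561·11674410 = 4505948689285,  y_3 = 10405·11674410+561·216528049 = 242944471539
k=4:  x_4 = 10405·4505948689285+344·561·242944471539 = 93768792007492801,  y_4 = 10405·242944471539+561·4505948689285 = 5055674441052180
k=5:  x_5 = 10405·93768792007492801+344·561·5055674441052180 = 1951328557169976499525,  y_5 = 10405·5055674441052180+561·93768792007492801 = 105208584875351394261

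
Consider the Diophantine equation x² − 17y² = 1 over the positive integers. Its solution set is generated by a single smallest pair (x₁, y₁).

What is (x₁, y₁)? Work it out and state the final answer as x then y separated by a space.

33 8

√17 = [4; 8, …], period ℓ=1 (odd) → k=1
a_0=4:  p_0=4·1+0=4,  q_0=4·0+1=1
a_1=8:  p_1=8·4+1=33,  q_1=8·1+0=8
fundamental: x₁=33, y₁=8  (since 1089 − 17·64 = 1)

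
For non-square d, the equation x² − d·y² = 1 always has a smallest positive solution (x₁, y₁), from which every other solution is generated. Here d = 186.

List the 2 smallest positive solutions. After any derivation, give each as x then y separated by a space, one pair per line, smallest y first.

7501 550
112530001 8251100

√186 → a₀=13, period (1,1,1,3,4,3,1,1,1,26); ℓ=10 even so k=9
step 0: (13, 1)  from 13·(1,0) + (0,1)
…
step 2: (27, 2)  from 1·(14,1) + (13,1)
step 3: (41, 3)  from 1·(27,2) + (14,1)
step 4: (150, 11)  from 3·(41,3) + (27,2)
…
step 6: (2073, 152)  from 3·(641,47) + (150,11)
…
step 8: (4787, 351)  from 1·(2714,199) + (2073,152)
step 9: (7501, 550)  from 1·(4787,351) + (2714,199)
→ (7501, 550).  Check: 7501²=56265001, 186·550²=56265000, difference 1.
k=2:  x_2 = 7501·7501+186·550·550 = 112530001,  y_2 = 7501·550+550·7501 = 8251100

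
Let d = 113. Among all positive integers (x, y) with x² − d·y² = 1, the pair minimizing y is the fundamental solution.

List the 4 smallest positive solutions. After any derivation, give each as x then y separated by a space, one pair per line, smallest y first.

1204353 113296
2900932297217 272896754976
6987493029899166849 657328051091107760
16830816386073401651890177 1583310020631184911403584

√113 → a₀=10, period (1,1,1,2,2,1,1,1,20); ℓ=9 odd so k=17
i=0: a=10 ⇒ p=10, q=1
i=1: a=1 ⇒ p=11, q=1
i=2: a=1 ⇒ p=21, q=2
i=3: a=1 ⇒ p=32, q=3
i=4: a=2 ⇒ p=85, q=8
i=5: a=2 ⇒ p=202, q=19
i=6: a=1 ⇒ p=287, q=27
…
i=8: a=1 ⇒ p=776, q=73
i=9: a=20 ⇒ p=16009, q=1506
…
i=11: a=1 ⇒ p=32794, q=3085
…
i=13: a=2 ⇒ p=131952, q=12413
i=14: a=2 ⇒ p=313483, q=29490
i=15: a=1 ⇒ p=445435, q=41903
i=16: a=1 ⇒ p=758918, q=71393
i=17: a=1 ⇒ p=1204353, q=113296
fundamental: x₁=1204353, y₁=113296  (since 1450466148609 − 113·12835983616 = 1)
k=2:  x_2 = 1204353·1204353+113·113296·113296 = 2900932297217,  y_2 = 1204353·113296+113296·1204353 = 272896754976
k=3:  x_3 = 1204353·2900932297217+113·113296·272896754976 = 6987493029899166849,  y_3 = 1204353·272896754976+113296·2900932297217 = 657328051091107760
k=4:  x_4 = 1204353·6987493029899166849+113·113296·657328051091107760 = 16830816386073401651890177,  y_4 = 1204353·657328051091107760+113296·6987493029899166849 = 1583310020631184911403584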